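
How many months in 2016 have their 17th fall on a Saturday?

Check the 17th of each month of 2016: Jan 17: Sun, Feb 17: Wed, Mar 17: Thu, Apr 17: Sun, May 17: Tue, Jun 17: Fri, Jul 17: Sun, Aug 17: Wed, Sep 17: Sat, Oct 17: Mon, Nov 17: Thu, Dec 17: Sat.
Saturday occurs in September, December — 2 months.

2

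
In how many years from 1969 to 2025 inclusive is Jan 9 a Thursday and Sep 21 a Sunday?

7

Check each year's weekday for Jan 9 and Sep 21:
  1969: Thu/Sun ✓  1970: Fri/Mon  1971: Sat/Tue  1972: Sun/Thu  1973: Tue/Fri  1974: Wed/Sat  1975: Thu/Sun ✓  1976: Fri/Tue  1977: Sun/Wed  1978: Mon/Thu  1979: Tue/Fri  1980: Wed/Sun  1981: Fri/Mon  1982: Sat/Tue  …(29 more)…  2012: Mon/Fri  2013: Wed/Sat  2014: Thu/Sun ✓  2015: Fri/Mon  2016: Sat/Wed  2017: Mon/Thu  2018: Tue/Fri  2019: Wed/Sat  2020: Thu/Mon  2021: Sat/Tue  2022: Sun/Wed  2023: Mon/Thu  2024: Tue/Sat  2025: Thu/Sun ✓
Both conditions hold in: 1969, 1975, 1986, 1997, 2003, 2014, 2025 — 7.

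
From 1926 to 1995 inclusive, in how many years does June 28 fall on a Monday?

Track June 28's weekday year by year (advancing +1, or +2 across a Feb 29):
  1926: Mon ✓  1927: Tue (+1)  1928: Thu (+2)  1929: Fri (+1)  1930: Sat (+1)
  1931: Sun (+1)  1932: Tue (+2)  1933: Wed (+1)  1934: Thu (+1)  1935: Fri (+1)
  1936: Sun (+2)  1937: Mon (+1) ✓  1938: Tue (+1)  1939: Wed (+1)  … (42 more years) …
  1982: Mon (+1) ✓  1983: Tue (+1)  1984: Thu (+2)  1985: Fri (+1)  1986: Sat (+1)
  1987: Sun (+1)  1988: Tue (+2)  1989: Wed (+1)  1990: Thu (+1)  1991: Fri (+1)
  1992: Sun (+2)  1993: Mon (+1) ✓  1994: Tue (+1)  1995: Wed (+1)
Monday years: 1926, 1937, 1943, 1948, 1954, 1965, 1971, 1976, 1982, 1993 — 10 in total.

10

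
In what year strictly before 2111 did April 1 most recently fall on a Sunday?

From one year to the next, a fixed date's weekday advances by 1, or by 2 when a Feb 29 lies between the two dates.
2111: April 1 is Wednesday.
2110: Tuesday (−1)
2109: Monday (−1)
2108: Sunday (−1)
April 1 falls on a Sunday in 2108.

2108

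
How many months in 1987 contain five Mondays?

4

A month of length L has five Mondays iff its first Monday is on day ≤ L−28 (so day 1–3 in a 31-day month, 1–2 in a 30-day month, day 1 in a leap February).
Checking each month of 1987: Jan starts Thu (31d); Feb starts Sun (28d); Mar starts Sun (31d) ✓; Apr starts Wed (30d); May starts Fri (31d); Jun starts Mon (30d) ✓; Jul starts Wed (31d); Aug starts Sat (31d) ✓; Sep starts Tue (30d); Oct starts Thu (31d); Nov starts Sun (30d) ✓; Dec starts Tue (31d).
Five-Monday months: March, June, August, November → 4.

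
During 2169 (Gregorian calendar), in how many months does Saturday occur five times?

4

A month of length L has five Saturdays iff its first Saturday is on day ≤ L−28 (so day 1–3 in a 31-day month, 1–2 in a 30-day month, day 1 in a leap February).
Checking each month of 2169: Jan starts Sun (31d); Feb starts Wed (28d); Mar starts Wed (31d); Apr starts Sat (30d) ✓; May starts Mon (31d); Jun starts Thu (30d); Jul starts Sat (31d) ✓; Aug starts Tue (31d); Sep starts Fri (30d) ✓; Oct starts Sun (31d); Nov starts Wed (30d); Dec starts Fri (31d) ✓.
Five-Saturday months: April, July, September, December → 4.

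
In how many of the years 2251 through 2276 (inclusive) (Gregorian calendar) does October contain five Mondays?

October has 31 days; it has five Mondays when Monday falls among the first (month-length − 28) days — i.e. when October 1 is one of Monday/Sunday/Saturday.
October 1 by year: 2251:Wed 2252:Fri 2253:Sat✓ 2254:Sun✓ 2255:Mon✓ 2256:Wed 2257:Thu 2258:Fri 2259:Sat✓ 2260:Mon✓ 2261:Tue 2262:Wed 2263:Thu 2264:Sat✓ 2265:Sun✓ 2266:Mon✓ 2267:Tue 2268:Thu 2269:Fri 2270:Sat✓ 2271:Sun✓ 2272:Tue 2273:Wed 2274:Thu 2275:Fri 2276:Sun✓
Years with five Mondays: 2253, 2254, 2255, 2259, 2260, 2264, 2265, 2266, 2270, 2271, 2276 → 11.

11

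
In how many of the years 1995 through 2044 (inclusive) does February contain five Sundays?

February has 28 days (29 in leap years); it has five Sundays when Sunday falls among the first (month-length − 28) days — i.e. when February 1 is Sunday in a leap year (never in a common year).
February 1 by year: 1995:Wed 1996:Thu 1997:Sat 1998:Sun 1999:Mon 2000:Tue 2001:Thu 2002:Fri 2003:Sat 2004:Sun✓ 2005:Tue 2006:Wed 2007:Thu 2008:Fri 2009:Sun …(20 more)… 2030:Fri 2031:Sat 2032:Sun✓ 2033:Tue 2034:Wed 2035:Thu 2036:Fri 2037:Sun 2038:Mon 2039:Tue 2040:Wed 2041:Fri 2042:Sat 2043:Sun 2044:Mon
Years with five Sundays: 2004, 2032 → 2.

2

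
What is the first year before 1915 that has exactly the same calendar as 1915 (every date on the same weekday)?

Two years share a calendar iff Jan 1 falls on the same weekday and both are leap or both are common. 1915: Jan 1 is Friday, common year.
1914: Jan 1 Thursday, common
1913: Jan 1 Wednesday, common
1912: Jan 1 Monday, leap
1911: Jan 1 Sunday, common
1910: Jan 1 Saturday, common
1909: Jan 1 Friday, common
1909 matches on both conditions.

1909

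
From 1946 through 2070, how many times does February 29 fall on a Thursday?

Leap years in 1946–2070: 31 of them.
Feb 29 weekday advances by 5 (mod 7) from one leap year to the next four years later (or differs when a century non-leap intervenes).
Leap-day weekdays: 1948:Sun 1952:Fri 1956:Wed 1960:Mon 1964:Sat 1968:Thu✓ 1972:Tue 1976:Sun 1980:Fri 1984:Wed 1988:Mon 1992:Sat 1996:Thu✓ …(5 more)… 2020:Sat 2024:Thu✓ 2028:Tue 2032:Sun 2036:Fri 2040:Wed 2044:Mon 2048:Sat 2052:Thu✓ 2056:Tue 2060:Sun 2064:Fri 2068:Wed
Thursday: 1968, 1996, 2024, 2052 → 4.

4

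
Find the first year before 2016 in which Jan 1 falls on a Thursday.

2015

Jan 1 advances by 2 weekdays after a leap year and by 1 after a common year.
2016: Jan 1 is Friday (leap).
2015: Thursday
2015 begins on a Thursday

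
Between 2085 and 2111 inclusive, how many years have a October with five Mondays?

October has 31 days; it has five Mondays when Monday falls among the first (month-length − 28) days — i.e. when October 1 is one of Monday/Sunday/Saturday.
October 1 by year: 2085:Mon✓ 2086:Tue 2087:Wed 2088:Fri 2089:Sat✓ 2090:Sun✓ 2091:Mon✓ 2092:Wed 2093:Thu 2094:Fri 2095:Sat✓ 2096:Mon✓ 2097:Tue 2098:Wed 2099:Thu 2100:Fri 2101:Sat✓ 2102:Sun✓ 2103:Mon✓ 2104:Wed 2105:Thu 2106:Fri 2107:Sat✓ 2108:Mon✓ 2109:Tue 2110:Wed 2111:Thu
Years with five Mondays: 2085, 2089, 2090, 2091, 2095, 2096, 2101, 2102, 2103, 2107, 2108 → 11.

11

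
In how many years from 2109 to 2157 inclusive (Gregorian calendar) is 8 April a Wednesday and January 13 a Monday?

Check each year's weekday for 8 April and January 13:
  2109: Mon/Sun  2110: Tue/Mon  2111: Wed/Tue  2112: Fri/Wed  2113: Sat/Fri  2114: Sun/Sat  2115: Mon/Sun  2116: Wed/Mon ✓  2117: Thu/Wed  2118: Fri/Thu  2119: Sat/Fri  2120: Mon/Sat  2121: Tue/Mon  2122: Wed/Tue  …(21 more)…  2144: Wed/Mon ✓  2145: Thu/Wed  2146: Fri/Thu  2147: Sat/Fri  2148: Mon/Sat  2149: Tue/Mon  2150: Wed/Tue  2151: Thu/Wed  2152: Sat/Thu  2153: Sun/Sat  2154: Mon/Sun  2155: Tue/Mon  2156: Thu/Tue  2157: Fri/Thu
Both conditions hold in: 2116, 2144 — 2.

2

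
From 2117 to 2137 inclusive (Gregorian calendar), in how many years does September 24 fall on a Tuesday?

3

Track September 24's weekday year by year (advancing +1, or +2 across a Feb 29):
  2117: Fri  2118: Sat (+1)  2119: Sun (+1)  2120: Tue (+2) ✓  2121: Wed (+1)
  2122: Thu (+1)  2123: Fri (+1)  2124: Sun (+2)  2125: Mon (+1)  2126: Tue (+1) ✓
  2127: Wed (+1)  2128: Fri (+2)  2129: Sat (+1)  2130: Sun (+1)  2131: Mon (+1)
  2132: Wed (+2)  2133: Thu (+1)  2134: Fri (+1)  2135: Sat (+1)  2136: Mon (+2)
  2137: Tue (+1) ✓
Tuesday years: 2120, 2126, 2137 — 3 in total.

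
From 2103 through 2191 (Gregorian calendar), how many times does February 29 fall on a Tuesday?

3

Leap years in 2103–2191: 22 of them.
Feb 29 weekday advances by 5 (mod 7) from one leap year to the next four years later (or differs when a century non-leap intervenes).
Leap-day weekdays: 2104:Fri 2108:Wed 2112:Mon 2116:Sat 2120:Thu 2124:Tue✓ 2128:Sun 2132:Fri 2136:Wed 2140:Mon 2144:Sat 2148:Thu 2152:Tue✓ 2156:Sun 2160:Fri 2164:Wed 2168:Mon 2172:Sat 2176:Thu 2180:Tue✓ 2184:Sun 2188:Fri
Tuesday: 2124, 2152, 2180 → 3.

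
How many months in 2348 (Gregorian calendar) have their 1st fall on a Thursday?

3

Check the 1st of each month of 2348: Jan 1: Thu, Feb 1: Sun, Mar 1: Mon, Apr 1: Thu, May 1: Sat, Jun 1: Tue, Jul 1: Thu, Aug 1: Sun, Sep 1: Wed, Oct 1: Fri, Nov 1: Mon, Dec 1: Wed.
Thursday occurs in January, April, July — 3 months.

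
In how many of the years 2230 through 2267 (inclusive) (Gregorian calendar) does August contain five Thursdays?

August has 31 days; it has five Thursdays when Thursday falls among the first (month-length − 28) days — i.e. when August 1 is one of Thursday/Wednesday/Tuesday.
August 1 by year: 2230:Sun 2231:Mon 2232:Wed✓ 2233:Thu✓ 2234:Fri 2235:Sat 2236:Mon 2237:Tue✓ 2238:Wed✓ 2239:Thu✓ 2240:Sat 2241:Sun 2242:Mon 2243:Tue✓ 2244:Thu✓ …(8 more)… 2253:Mon 2254:Tue✓ 2255:Wed✓ 2256:Fri 2257:Sat 2258:Sun 2259:Mon 2260:Wed✓ 2261:Thu✓ 2262:Fri 2263:Sat 2264:Mon 2265:Tue✓ 2266:Wed✓ 2267:Thu✓
Years with five Thursdays: 2232, 2233, 2237, 2238, 2239, 2243, 2244, 2248, 2249, 2250, 2254, 2255, 2260, 2261, 2265, 2266, 2267 → 17.

17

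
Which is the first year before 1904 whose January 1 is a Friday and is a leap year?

Jan 1 advances by 2 weekdays after a leap year and by 1 after a common year.
1904: Jan 1 is Friday (leap).
1903: Thursday
1902: Wednesday
1901: Tuesday
1900: Monday
1899: Sunday
1898: Saturday
1897: Friday
1896: Wednesday (leap)
1895: Tuesday
1894: Monday
1893: Sunday
1892: Friday (leap)
1892 begins on a Friday and is a leap year.

1892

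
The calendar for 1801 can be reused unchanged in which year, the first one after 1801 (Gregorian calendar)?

Two years share a calendar iff Jan 1 falls on the same weekday and both are leap or both are common. 1801: Jan 1 is Thursday, common year.
1802: Jan 1 Friday, common
1803: Jan 1 Saturday, common
1804: Jan 1 Sunday, leap
1805: Jan 1 Tuesday, common
1806: Jan 1 Wednesday, common
1807: Jan 1 Thursday, common
1807 matches on both conditions.

1807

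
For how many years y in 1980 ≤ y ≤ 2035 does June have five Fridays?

16

June has 30 days; it has five Fridays when Friday falls among the first (month-length − 28) days — i.e. when June 1 is one of Friday/Thursday.
June 1 by year: 1980:Sun 1981:Mon 1982:Tue 1983:Wed 1984:Fri✓ 1985:Sat 1986:Sun 1987:Mon 1988:Wed 1989:Thu✓ 1990:Fri✓ 1991:Sat 1992:Mon 1993:Tue 1994:Wed …(26 more)… 2021:Tue 2022:Wed 2023:Thu✓ 2024:Sat 2025:Sun 2026:Mon 2027:Tue 2028:Thu✓ 2029:Fri✓ 2030:Sat 2031:Sun 2032:Tue 2033:Wed 2034:Thu✓ 2035:Fri✓
Years with five Fridays: 1984, 1989, 1990, 1995, 2000, 2001, 2006, 2007, 2012, 2017, 2018, 2023, 2028, 2029, 2034, 2035 → 16.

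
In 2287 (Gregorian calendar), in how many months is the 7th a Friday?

2

Check the 7th of each month of 2287: Jan 7: Fri, Feb 7: Mon, Mar 7: Mon, Apr 7: Thu, May 7: Sat, Jun 7: Tue, Jul 7: Thu, Aug 7: Sun, Sep 7: Wed, Oct 7: Fri, Nov 7: Mon, Dec 7: Wed.
Friday occurs in January, October — 2 months.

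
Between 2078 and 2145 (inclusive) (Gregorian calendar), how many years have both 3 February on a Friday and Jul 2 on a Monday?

3

Check each year's weekday for 3 February and Jul 2:
  2078: Thu/Sat  2079: Fri/Sun  2080: Sat/Tue  2081: Mon/Wed  2082: Tue/Thu  2083: Wed/Fri  2084: Thu/Sun  2085: Sat/Mon  2086: Sun/Tue  2087: Mon/Wed  2088: Tue/Fri  2089: Thu/Sat  2090: Fri/Sun  2091: Sat/Mon  …(40 more)…  2132: Sun/Wed  2133: Tue/Thu  2134: Wed/Fri  2135: Thu/Sat  2136: Fri/Mon ✓  2137: Sun/Tue  2138: Mon/Wed  2139: Tue/Thu  2140: Wed/Sat  2141: Fri/Sun  2142: Sat/Mon  2143: Sun/Tue  2144: Mon/Thu  2145: Wed/Fri
Both conditions hold in: 2096, 2108, 2136 — 3.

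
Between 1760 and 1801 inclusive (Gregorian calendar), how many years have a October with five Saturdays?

October has 31 days; it has five Saturdays when Saturday falls among the first (month-length − 28) days — i.e. when October 1 is one of Saturday/Friday/Thursday.
October 1 by year: 1760:Wed 1761:Thu✓ 1762:Fri✓ 1763:Sat✓ 1764:Mon 1765:Tue 1766:Wed 1767:Thu✓ 1768:Sat✓ 1769:Sun 1770:Mon 1771:Tue 1772:Thu✓ 1773:Fri✓ 1774:Sat✓ …(12 more)… 1787:Mon 1788:Wed 1789:Thu✓ 1790:Fri✓ 1791:Sat✓ 1792:Mon 1793:Tue 1794:Wed 1795:Thu✓ 1796:Sat✓ 1797:Sun 1798:Mon 1799:Tue 1800:Wed 1801:Thu✓
Years with five Saturdays: 1761, 1762, 1763, 1767, 1768, 1772, 1773, 1774, 1778, 1779, 1784, 1785, 1789, 1790, 1791, 1795, 1796, 1801 → 18.

18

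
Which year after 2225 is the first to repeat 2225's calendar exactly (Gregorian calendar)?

2231

Two years share a calendar iff Jan 1 falls on the same weekday and both are leap or both are common. 2225: Jan 1 is Saturday, common year.
2226: Jan 1 Sunday, common
2227: Jan 1 Monday, common
2228: Jan 1 Tuesday, leap
2229: Jan 1 Thursday, common
2230: Jan 1 Friday, common
2231: Jan 1 Saturday, common
2231 matches on both conditions.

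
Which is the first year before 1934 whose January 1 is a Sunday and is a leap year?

1928

Jan 1 advances by 2 weekdays after a leap year and by 1 after a common year.
1934: Jan 1 is Monday.
1933: Sunday
1932: Friday (leap)
1931: Thursday
1930: Wednesday
1929: Tuesday
1928: Sunday (leap)
1928 begins on a Sunday and is a leap year.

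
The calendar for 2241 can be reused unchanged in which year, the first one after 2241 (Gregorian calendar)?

2247

Two years share a calendar iff Jan 1 falls on the same weekday and both are leap or both are common. 2241: Jan 1 is Friday, common year.
2242: Jan 1 Saturday, common
2243: Jan 1 Sunday, common
2244: Jan 1 Monday, leap
2245: Jan 1 Wednesday, common
2246: Jan 1 Thursday, common
2247: Jan 1 Friday, common
2247 matches on both conditions.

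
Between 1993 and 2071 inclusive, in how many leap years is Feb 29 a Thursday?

3

Leap years in 1993–2071: 19 of them.
Feb 29 weekday advances by 5 (mod 7) from one leap year to the next four years later (or differs when a century non-leap intervenes).
Leap-day weekdays: 1996:Thu✓ 2000:Tue 2004:Sun 2008:Fri 2012:Wed 2016:Mon 2020:Sat 2024:Thu✓ 2028:Tue 2032:Sun 2036:Fri 2040:Wed 2044:Mon 2048:Sat 2052:Thu✓ 2056:Tue 2060:Sun 2064:Fri 2068:Wed
Thursday: 1996, 2024, 2052 → 3.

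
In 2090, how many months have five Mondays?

A month of length L has five Mondays iff its first Monday is on day ≤ L−28 (so day 1–3 in a 31-day month, 1–2 in a 30-day month, day 1 in a leap February).
Checking each month of 2090: Jan starts Sun (31d) ✓; Feb starts Wed (28d); Mar starts Wed (31d); Apr starts Sat (30d); May starts Mon (31d) ✓; Jun starts Thu (30d); Jul starts Sat (31d) ✓; Aug starts Tue (31d); Sep starts Fri (30d); Oct starts Sun (31d) ✓; Nov starts Wed (30d); Dec starts Fri (31d).
Five-Monday months: January, May, July, October → 4.

4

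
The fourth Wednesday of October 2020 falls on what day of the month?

28

October 1, 2020 is a Thursday, so the first Wednesday is the 7th.
The fourth Wednesday is 7 + 21 = 28.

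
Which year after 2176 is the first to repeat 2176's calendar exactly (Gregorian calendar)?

2216

Two years share a calendar iff Jan 1 falls on the same weekday and both are leap or both are common. 2176: Jan 1 is Monday, leap year.
2177: Jan 1 Wednesday, common
2178: Jan 1 Thursday, common
2179: Jan 1 Friday, common
2180: Jan 1 Saturday, leap
2181: Jan 1 Monday, common
2182: Jan 1 Tuesday, common
2183: Jan 1 Wednesday, common
2184: Jan 1 Thursday, leap
2185: Jan 1 Saturday, common
2186: Jan 1 Sunday, common
2187: Jan 1 Monday, common
2188: Jan 1 Tuesday, leap
2189: Jan 1 Thursday, common
2190: Jan 1 Friday, common
2191: Jan 1 Saturday, common
2192: Jan 1 Sunday, leap
2193: Jan 1 Tuesday, common
2194: Jan 1 Wednesday, common
2195: Jan 1 Thursday, common
2196: Jan 1 Friday, leap
2197: Jan 1 Sunday, common
2198: Jan 1 Monday, common
2199: Jan 1 Tuesday, common
2200: Jan 1 Wednesday, common
2201: Jan 1 Thursday, common
2202: Jan 1 Friday, common
2203: Jan 1 Saturday, common
2204: Jan 1 Sunday, leap
2205: Jan 1 Tuesday, common
2206: Jan 1 Wednesday, common
2207: Jan 1 Thursday, common
2208: Jan 1 Friday, leap
2209: Jan 1 Sunday, common
2210: Jan 1 Monday, common
2211: Jan 1 Tuesday, common
2212: Jan 1 Wednesday, leap
2213: Jan 1 Friday, common
2214: Jan 1 Saturday, common
2215: Jan 1 Sunday, common
2216: Jan 1 Monday, leap
2216 matches on both conditions.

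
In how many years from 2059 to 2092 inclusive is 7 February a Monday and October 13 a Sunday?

0

Check each year's weekday for 7 February and October 13:
  2059: Fri/Mon  2060: Sat/Wed  2061: Mon/Thu  2062: Tue/Fri  2063: Wed/Sat  2064: Thu/Mon  2065: Sat/Tue  2066: Sun/Wed  2067: Mon/Thu  2068: Tue/Sat  2069: Thu/Sun  2070: Fri/Mon  2071: Sat/Tue  2072: Sun/Thu  …(6 more)…  2079: Tue/Fri  2080: Wed/Sun  2081: Fri/Mon  2082: Sat/Tue  2083: Sun/Wed  2084: Mon/Fri  2085: Wed/Sat  2086: Thu/Sun  2087: Fri/Mon  2088: Sat/Wed  2089: Mon/Thu  2090: Tue/Fri  2091: Wed/Sat  2092: Thu/Mon
Both conditions hold in: no year — 0.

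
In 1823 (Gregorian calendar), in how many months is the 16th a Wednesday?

2

Check the 16th of each month of 1823: Jan 16: Thu, Feb 16: Sun, Mar 16: Sun, Apr 16: Wed, May 16: Fri, Jun 16: Mon, Jul 16: Wed, Aug 16: Sat, Sep 16: Tue, Oct 16: Thu, Nov 16: Sun, Dec 16: Tue.
Wednesday occurs in April, July — 2 months.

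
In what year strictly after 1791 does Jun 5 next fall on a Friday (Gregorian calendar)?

From one year to the next, a fixed date's weekday advances by 1, or by 2 when a Feb 29 lies between the two dates.
1791: June 5 is Sunday.
1792: Tuesday (+2)
1793: Wednesday (+1)
1794: Thursday (+1)
1795: Friday (+1)
Jun 5 falls on a Friday in 1795.

1795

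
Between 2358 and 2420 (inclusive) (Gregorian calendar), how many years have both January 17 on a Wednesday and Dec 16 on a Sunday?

7

Check each year's weekday for January 17 and Dec 16:
  2358: Fri/Tue  2359: Sat/Wed  2360: Sun/Fri  2361: Tue/Sat  2362: Wed/Sun ✓  2363: Thu/Mon  2364: Fri/Wed  2365: Sun/Thu  2366: Mon/Fri  2367: Tue/Sat  2368: Wed/Mon  2369: Fri/Tue  2370: Sat/Wed  2371: Sun/Thu  …(35 more)…  2407: Wed/Sun ✓  2408: Thu/Tue  2409: Sat/Wed  2410: Sun/Thu  2411: Mon/Fri  2412: Tue/Sun  2413: Thu/Mon  2414: Fri/Tue  2415: Sat/Wed  2416: Sun/Fri  2417: Tue/Sat  2418: Wed/Sun ✓  2419: Thu/Mon  2420: Fri/Wed
Both conditions hold in: 2362, 2373, 2379, 2390, 2401, 2407, 2418 — 7.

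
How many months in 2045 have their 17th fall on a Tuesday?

2

Check the 17th of each month of 2045: Jan 17: Tue, Feb 17: Fri, Mar 17: Fri, Apr 17: Mon, May 17: Wed, Jun 17: Sat, Jul 17: Mon, Aug 17: Thu, Sep 17: Sun, Oct 17: Tue, Nov 17: Fri, Dec 17: Sun.
Tuesday occurs in January, October — 2 months.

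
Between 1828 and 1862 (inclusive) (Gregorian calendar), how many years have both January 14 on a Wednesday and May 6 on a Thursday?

Check each year's weekday for January 14 and May 6:
  1828: Mon/Tue  1829: Wed/Wed  1830: Thu/Thu  1831: Fri/Fri  1832: Sat/Sun  1833: Mon/Mon  1834: Tue/Tue  1835: Wed/Wed  1836: Thu/Fri  1837: Sat/Sat  1838: Sun/Sun  1839: Mon/Mon  1840: Tue/Wed  1841: Thu/Thu  …(7 more)…  1849: Sun/Sun  1850: Mon/Mon  1851: Tue/Tue  1852: Wed/Thu ✓  1853: Fri/Fri  1854: Sat/Sat  1855: Sun/Sun  1856: Mon/Tue  1857: Wed/Wed  1858: Thu/Thu  1859: Fri/Fri  1860: Sat/Sun  1861: Mon/Mon  1862: Tue/Tue
Both conditions hold in: 1852 — 1.

1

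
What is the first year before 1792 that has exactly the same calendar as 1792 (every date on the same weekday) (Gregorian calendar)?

Two years share a calendar iff Jan 1 falls on the same weekday and both are leap or both are common. 1792: Jan 1 is Sunday, leap year.
1791: Jan 1 Saturday, common
1790: Jan 1 Friday, common
1789: Jan 1 Thursday, common
1788: Jan 1 Tuesday, leap
1787: Jan 1 Monday, common
1786: Jan 1 Sunday, common
1785: Jan 1 Saturday, common
1784: Jan 1 Thursday, leap
1783: Jan 1 Wednesday, common
1782: Jan 1 Tuesday, common
1781: Jan 1 Monday, common
1780: Jan 1 Saturday, leap
1779: Jan 1 Friday, common
1778: Jan 1 Thursday, common
1777: Jan 1 Wednesday, common
1776: Jan 1 Monday, leap
1775: Jan 1 Sunday, common
1774: Jan 1 Saturday, common
1773: Jan 1 Friday, common
1772: Jan 1 Wednesday, leap
1771: Jan 1 Tuesday, common
1770: Jan 1 Monday, common
1769: Jan 1 Sunday, common
1768: Jan 1 Friday, leap
1767: Jan 1 Thursday, common
1766: Jan 1 Wednesday, common
1765: Jan 1 Tuesday, common
1764: Jan 1 Sunday, leap
1764 matches on both conditions.

1764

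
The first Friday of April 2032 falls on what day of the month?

2

April 1, 2032 is a Thursday, so the first Friday is the 2nd.
The first Friday is 2 + 0 = 2.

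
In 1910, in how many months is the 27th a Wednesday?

Check the 27th of each month of 1910: Jan 27: Thu, Feb 27: Sun, Mar 27: Sun, Apr 27: Wed, May 27: Fri, Jun 27: Mon, Jul 27: Wed, Aug 27: Sat, Sep 27: Tue, Oct 27: Thu, Nov 27: Sun, Dec 27: Tue.
Wednesday occurs in April, July — 2 months.

2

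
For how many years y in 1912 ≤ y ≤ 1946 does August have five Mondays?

August has 31 days; it has five Mondays when Monday falls among the first (month-length − 28) days — i.e. when August 1 is one of Monday/Sunday/Saturday.
August 1 by year: 1912:Thu 1913:Fri 1914:Sat✓ 1915:Sun✓ 1916:Tue 1917:Wed 1918:Thu 1919:Fri 1920:Sun✓ 1921:Mon✓ 1922:Tue 1923:Wed 1924:Fri 1925:Sat✓ 1926:Sun✓ …(5 more)… 1932:Mon✓ 1933:Tue 1934:Wed 1935:Thu 1936:Sat✓ 1937:Sun✓ 1938:Mon✓ 1939:Tue 1940:Thu 1941:Fri 1942:Sat✓ 1943:Sun✓ 1944:Tue 1945:Wed 1946:Thu
Years with five Mondays: 1914, 1915, 1920, 1921, 1925, 1926, 1927, 1931, 1932, 1936, 1937, 1938, 1942, 1943 → 14.

14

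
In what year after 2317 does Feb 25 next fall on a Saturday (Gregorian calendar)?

2322

From one year to the next, a fixed date's weekday advances by 1, or by 2 when a Feb 29 lies between the two dates.
2317: February 25 is Sunday.
2318: Monday (+1)
2319: Tuesday (+1)
2320: Wednesday (+1)
2321: Friday (+2)
2322: Saturday (+1)
Feb 25 falls on a Saturday in 2322.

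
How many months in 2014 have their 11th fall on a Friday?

Check the 11th of each month of 2014: Jan 11: Sat, Feb 11: Tue, Mar 11: Tue, Apr 11: Fri, May 11: Sun, Jun 11: Wed, Jul 11: Fri, Aug 11: Mon, Sep 11: Thu, Oct 11: Sat, Nov 11: Tue, Dec 11: Thu.
Friday occurs in April, July — 2 months.

2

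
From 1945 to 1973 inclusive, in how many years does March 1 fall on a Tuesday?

Track March 1's weekday year by year (advancing +1, or +2 across a Feb 29):
  1945: Thu  1946: Fri (+1)  1947: Sat (+1)  1948: Mon (+2)  1949: Tue (+1) ✓
  1950: Wed (+1)  1951: Thu (+1)  1952: Sat (+2)  1953: Sun (+1)  1954: Mon (+1)
  1955: Tue (+1) ✓  1956: Thu (+2)  1957: Fri (+1)  1958: Sat (+1)  1959: Sun (+1)
  1960: Tue (+2) ✓  1961: Wed (+1)  1962: Thu (+1)  1963: Fri (+1)  1964: Sun (+2)
  1965: Mon (+1)  1966: Tue (+1) ✓  1967: Wed (+1)  1968: Fri (+2)  1969: Sat (+1)
  1970: Sun (+1)  1971: Mon (+1)  1972: Wed (+2)  1973: Thu (+1)
Tuesday years: 1949, 1955, 1960, 1966 — 4 in total.

4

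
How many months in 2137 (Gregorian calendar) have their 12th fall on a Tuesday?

Check the 12th of each month of 2137: Jan 12: Sat, Feb 12: Tue, Mar 12: Tue, Apr 12: Fri, May 12: Sun, Jun 12: Wed, Jul 12: Fri, Aug 12: Mon, Sep 12: Thu, Oct 12: Sat, Nov 12: Tue, Dec 12: Thu.
Tuesday occurs in February, March, November — 3 months.

3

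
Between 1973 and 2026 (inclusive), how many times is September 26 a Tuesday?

7

Track September 26's weekday year by year (advancing +1, or +2 across a Feb 29):
  1973: Wed  1974: Thu (+1)  1975: Fri (+1)  1976: Sun (+2)  1977: Mon (+1)
  1978: Tue (+1) ✓  1979: Wed (+1)  1980: Fri (+2)  1981: Sat (+1)  1982: Sun (+1)
  1983: Mon (+1)  1984: Wed (+2)  1985: Thu (+1)  1986: Fri (+1)  … (26 more years) …
  2013: Thu (+1)  2014: Fri (+1)  2015: Sat (+1)  2016: Mon (+2)  2017: Tue (+1) ✓
  2018: Wed (+1)  2019: Thu (+1)  2020: Sat (+2)  2021: Sun (+1)  2022: Mon (+1)
  2023: Tue (+1) ✓  2024: Thu (+2)  2025: Fri (+1)  2026: Sat (+1)
Tuesday years: 1978, 1989, 1995, 2000, 2006, 2017, 2023 — 7 in total.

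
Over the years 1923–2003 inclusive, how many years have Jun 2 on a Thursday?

Track Jun 2's weekday year by year (advancing +1, or +2 across a Feb 29):
  1923: Sat  1924: Mon (+2)  1925: Tue (+1)  1926: Wed (+1)  1927: Thu (+1) ✓
  1928: Sat (+2)  1929: Sun (+1)  1930: Mon (+1)  1931: Tue (+1)  1932: Thu (+2) ✓
  1933: Fri (+1)  1934: Sat (+1)  1935: Sun (+1)  1936: Tue (+2)  … (53 more years) …
  1990: Sat (+1)  1991: Sun (+1)  1992: Tue (+2)  1993: Wed (+1)  1994: Thu (+1) ✓
  1995: Fri (+1)  1996: Sun (+2)  1997: Mon (+1)  1998: Tue (+1)  1999: Wed (+1)
  2000: Fri (+2)  2001: Sat (+1)  2002: Sun (+1)  2003: Mon (+1)
Thursday years: 1927, 1932, 1938, 1949, 1955, 1960, 1966, 1977, 1983, 1988, 1994 — 11 in total.

11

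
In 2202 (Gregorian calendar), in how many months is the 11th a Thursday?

3

Check the 11th of each month of 2202: Jan 11: Mon, Feb 11: Thu, Mar 11: Thu, Apr 11: Sun, May 11: Tue, Jun 11: Fri, Jul 11: Sun, Aug 11: Wed, Sep 11: Sat, Oct 11: Mon, Nov 11: Thu, Dec 11: Sat.
Thursday occurs in February, March, November — 3 months.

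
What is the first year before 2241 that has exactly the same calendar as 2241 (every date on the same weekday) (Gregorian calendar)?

Two years share a calendar iff Jan 1 falls on the same weekday and both are leap or both are common. 2241: Jan 1 is Friday, common year.
2240: Jan 1 Wednesday, leap
2239: Jan 1 Tuesday, common
2238: Jan 1 Monday, common
2237: Jan 1 Sunday, common
2236: Jan 1 Friday, leap
2235: Jan 1 Thursday, common
2234: Jan 1 Wednesday, common
2233: Jan 1 Tuesday, common
2232: Jan 1 Sunday, leap
2231: Jan 1 Saturday, common
2230: Jan 1 Friday, common
2230 matches on both conditions.

2230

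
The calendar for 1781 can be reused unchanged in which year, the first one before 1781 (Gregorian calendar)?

1770

Two years share a calendar iff Jan 1 falls on the same weekday and both are leap or both are common. 1781: Jan 1 is Monday, common year.
1780: Jan 1 Saturday, leap
1779: Jan 1 Friday, common
1778: Jan 1 Thursday, common
1777: Jan 1 Wednesday, common
1776: Jan 1 Monday, leap
1775: Jan 1 Sunday, common
1774: Jan 1 Saturday, common
1773: Jan 1 Friday, common
1772: Jan 1 Wednesday, leap
1771: Jan 1 Tuesday, common
1770: Jan 1 Monday, common
1770 matches on both conditions.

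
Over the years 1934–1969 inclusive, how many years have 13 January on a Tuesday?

Track 13 January's weekday year by year (advancing +1, or +2 across a Feb 29):
  1934: Sat  1935: Sun (+1)  1936: Mon (+1)  1937: Wed (+2)  1938: Thu (+1)
  1939: Fri (+1)  1940: Sat (+1)  1941: Mon (+2)  1942: Tue (+1) ✓  1943: Wed (+1)
  1944: Thu (+1)  1945: Sat (+2)  1946: Sun (+1)  1947: Mon (+1)  … (8 more years) …
  1956: Fri (+1)  1957: Sun (+2)  1958: Mon (+1)  1959: Tue (+1) ✓  1960: Wed (+1)
  1961: Fri (+2)  1962: Sat (+1)  1963: Sun (+1)  1964: Mon (+1)  1965: Wed (+2)
  1966: Thu (+1)  1967: Fri (+1)  1968: Sat (+1)  1969: Mon (+2)
Tuesday years: 1942, 1948, 1953, 1959 — 4 in total.

4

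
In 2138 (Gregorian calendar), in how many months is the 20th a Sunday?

2

Check the 20th of each month of 2138: Jan 20: Mon, Feb 20: Thu, Mar 20: Thu, Apr 20: Sun, May 20: Tue, Jun 20: Fri, Jul 20: Sun, Aug 20: Wed, Sep 20: Sat, Oct 20: Mon, Nov 20: Thu, Dec 20: Sat.
Sunday occurs in April, July — 2 months.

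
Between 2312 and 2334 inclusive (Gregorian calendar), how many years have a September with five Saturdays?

September has 30 days; it has five Saturdays when Saturday falls among the first (month-length − 28) days — i.e. when September 1 is one of Saturday/Friday.
September 1 by year: 2312:Sun 2313:Mon 2314:Tue 2315:Wed 2316:Fri✓ 2317:Sat✓ 2318:Sun 2319:Mon 2320:Wed 2321:Thu 2322:Fri✓ 2323:Sat✓ 2324:Mon 2325:Tue 2326:Wed 2327:Thu 2328:Sat✓ 2329:Sun 2330:Mon 2331:Tue 2332:Thu 2333:Fri✓ 2334:Sat✓
Years with five Saturdays: 2316, 2317, 2322, 2323, 2328, 2333, 2334 → 7.

7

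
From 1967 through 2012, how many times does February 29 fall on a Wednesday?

2

Leap years in 1967–2012: 12 of them.
Feb 29 weekday advances by 5 (mod 7) from one leap year to the next four years later (or differs when a century non-leap intervenes).
Leap-day weekdays: 1968:Thu 1972:Tue 1976:Sun 1980:Fri 1984:Wed✓ 1988:Mon 1992:Sat 1996:Thu 2000:Tue 2004:Sun 2008:Fri 2012:Wed✓
Wednesday: 1984, 2012 → 2.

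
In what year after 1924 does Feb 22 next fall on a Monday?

1926

From one year to the next, a fixed date's weekday advances by 1, or by 2 when a Feb 29 lies between the two dates.
1924: February 22 is Friday.
1925: Sunday (+2)
1926: Monday (+1)
Feb 22 falls on a Monday in 1926.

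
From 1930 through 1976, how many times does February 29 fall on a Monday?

2

Leap years in 1930–1976: 12 of them.
Feb 29 weekday advances by 5 (mod 7) from one leap year to the next four years later (or differs when a century non-leap intervenes).
Leap-day weekdays: 1932:Mon✓ 1936:Sat 1940:Thu 1944:Tue 1948:Sun 1952:Fri 1956:Wed 1960:Mon✓ 1964:Sat 1968:Thu 1972:Tue 1976:Sun
Monday: 1932, 1960 → 2.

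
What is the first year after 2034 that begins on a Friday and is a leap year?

2044

Jan 1 advances by 2 weekdays after a leap year and by 1 after a common year.
2034: Jan 1 is Sunday.
2035: Monday
2036: Tuesday (leap)
2037: Thursday
2038: Friday
2039: Saturday
2040: Sunday (leap)
2041: Tuesday
2042: Wednesday
2043: Thursday
2044: Friday (leap)
2044 begins on a Friday and is a leap year.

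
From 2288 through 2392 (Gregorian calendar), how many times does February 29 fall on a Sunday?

3

Leap years in 2288–2392: 26 of them.
Feb 29 weekday advances by 5 (mod 7) from one leap year to the next four years later (or differs when a century non-leap intervenes).
Leap-day weekdays: 2288:Wed 2292:Mon 2296:Sat 2304:Mon 2308:Sat 2312:Thu 2316:Tue 2320:Sun✓ 2324:Fri 2328:Wed 2332:Mon 2336:Sat 2340:Thu 2344:Tue 2348:Sun✓ 2352:Fri 2356:Wed 2360:Mon 2364:Sat 2368:Thu 2372:Tue 2376:Sun✓ 2380:Fri 2384:Wed 2388:Mon 2392:Sat
Sunday: 2320, 2348, 2376 → 3.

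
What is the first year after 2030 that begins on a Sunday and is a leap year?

2040

Jan 1 advances by 2 weekdays after a leap year and by 1 after a common year.
2030: Jan 1 is Tuesday.
2031: Wednesday
2032: Thursday (leap)
2033: Saturday
2034: Sunday
2035: Monday
2036: Tuesday (leap)
2037: Thursday
2038: Friday
2039: Saturday
2040: Sunday (leap)
2040 begins on a Sunday and is a leap year.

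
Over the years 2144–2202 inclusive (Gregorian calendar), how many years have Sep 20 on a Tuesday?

Track Sep 20's weekday year by year (advancing +1, or +2 across a Feb 29):
  2144: Sun  2145: Mon (+1)  2146: Tue (+1) ✓  2147: Wed (+1)  2148: Fri (+2)
  2149: Sat (+1)  2150: Sun (+1)  2151: Mon (+1)  2152: Wed (+2)  2153: Thu (+1)
  2154: Fri (+1)  2155: Sat (+1)  2156: Mon (+2)  2157: Tue (+1) ✓  … (31 more years) …
  2189: Sun (+1)  2190: Mon (+1)  2191: Tue (+1) ✓  2192: Thu (+2)  2193: Fri (+1)
  2194: Sat (+1)  2195: Sun (+1)  2196: Tue (+2) ✓  2197: Wed (+1)  2198: Thu (+1)
  2199: Fri (+1)  2200: Sat (+1)  2201: Sun (+1)  2202: Mon (+1)
Tuesday years: 2146, 2157, 2163, 2168, 2174, 2185, 2191, 2196 — 8 in total.

8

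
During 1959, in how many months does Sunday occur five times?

4

A month of length L has five Sundays iff its first Sunday is on day ≤ L−28 (so day 1–3 in a 31-day month, 1–2 in a 30-day month, day 1 in a leap February).
Checking each month of 1959: Jan starts Thu (31d); Feb starts Sun (28d); Mar starts Sun (31d) ✓; Apr starts Wed (30d); May starts Fri (31d) ✓; Jun starts Mon (30d); Jul starts Wed (31d); Aug starts Sat (31d) ✓; Sep starts Tue (30d); Oct starts Thu (31d); Nov starts Sun (30d) ✓; Dec starts Tue (31d).
Five-Sunday months: March, May, August, November → 4.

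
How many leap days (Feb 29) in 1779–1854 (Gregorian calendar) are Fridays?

2

Leap years in 1779–1854: 18 of them.
Feb 29 weekday advances by 5 (mod 7) from one leap year to the next four years later (or differs when a century non-leap intervenes).
Leap-day weekdays: 1780:Tue 1784:Sun 1788:Fri✓ 1792:Wed 1796:Mon 1804:Wed 1808:Mon 1812:Sat 1816:Thu 1820:Tue 1824:Sun 1828:Fri✓ 1832:Wed 1836:Mon 1840:Sat 1844:Thu 1848:Tue 1852:Sun
Friday: 1788, 1828 → 2.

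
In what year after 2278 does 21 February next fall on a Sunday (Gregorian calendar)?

From one year to the next, a fixed date's weekday advances by 1, or by 2 when a Feb 29 lies between the two dates.
2278: February 21 is Thursday.
2279: Friday (+1)
2280: Saturday (+1)
2281: Monday (+2)
2282: Tuesday (+1)
2283: Wednesday (+1)
2284: Thursday (+1)
2285: Saturday (+2)
2286: Sunday (+1)
21 February falls on a Sunday in 2286.

2286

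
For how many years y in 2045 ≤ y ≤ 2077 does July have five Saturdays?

July has 31 days; it has five Saturdays when Saturday falls among the first (month-length − 28) days — i.e. when July 1 is one of Saturday/Friday/Thursday.
July 1 by year: 2045:Sat✓ 2046:Sun 2047:Mon 2048:Wed 2049:Thu✓ 2050:Fri✓ 2051:Sat✓ 2052:Mon 2053:Tue 2054:Wed 2055:Thu✓ 2056:Sat✓ 2057:Sun 2058:Mon 2059:Tue …(3 more)… 2063:Sun 2064:Tue 2065:Wed 2066:Thu✓ 2067:Fri✓ 2068:Sun 2069:Mon 2070:Tue 2071:Wed 2072:Fri✓ 2073:Sat✓ 2074:Sun 2075:Mon 2076:Wed 2077:Thu✓
Years with five Saturdays: 2045, 2049, 2050, 2051, 2055, 2056, 2060, 2061, 2062, 2066, 2067, 2072, 2073, 2077 → 14.

14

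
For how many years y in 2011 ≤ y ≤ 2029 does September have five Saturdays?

6

September has 30 days; it has five Saturdays when Saturday falls among the first (month-length − 28) days — i.e. when September 1 is one of Saturday/Friday.
September 1 by year: 2011:Thu 2012:Sat✓ 2013:Sun 2014:Mon 2015:Tue 2016:Thu 2017:Fri✓ 2018:Sat✓ 2019:Sun 2020:Tue 2021:Wed 2022:Thu 2023:Fri✓ 2024:Sun 2025:Mon 2026:Tue 2027:Wed 2028:Fri✓ 2029:Sat✓
Years with five Saturdays: 2012, 2017, 2018, 2023, 2028, 2029 → 6.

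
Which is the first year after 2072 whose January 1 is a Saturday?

Jan 1 advances by 2 weekdays after a leap year and by 1 after a common year.
2072: Jan 1 is Friday (leap).
2073: Sunday
2074: Monday
2075: Tuesday
2076: Wednesday (leap)
2077: Friday
2078: Saturday
2078 begins on a Saturday

2078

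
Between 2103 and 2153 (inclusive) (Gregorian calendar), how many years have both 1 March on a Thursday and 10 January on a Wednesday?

Check each year's weekday for 1 March and 10 January:
  2103: Thu/Wed ✓  2104: Sat/Thu  2105: Sun/Sat  2106: Mon/Sun  2107: Tue/Mon  2108: Thu/Tue  2109: Fri/Thu  2110: Sat/Fri  2111: Sun/Sat  2112: Tue/Sun  2113: Wed/Tue  2114: Thu/Wed ✓  2115: Fri/Thu  2116: Sun/Fri  …(23 more)…  2140: Tue/Sun  2141: Wed/Tue  2142: Thu/Wed ✓  2143: Fri/Thu  2144: Sun/Fri  2145: Mon/Sun  2146: Tue/Mon  2147: Wed/Tue  2148: Fri/Wed  2149: Sat/Fri  2150: Sun/Sat  2151: Mon/Sun  2152: Wed/Mon  2153: Thu/Wed ✓
Both conditions hold in: 2103, 2114, 2125, 2131, 2142, 2153 — 6.

6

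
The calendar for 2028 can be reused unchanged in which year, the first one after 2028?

2056

Two years share a calendar iff Jan 1 falls on the same weekday and both are leap or both are common. 2028: Jan 1 is Saturday, leap year.
2029: Jan 1 Monday, common
2030: Jan 1 Tuesday, common
2031: Jan 1 Wednesday, common
2032: Jan 1 Thursday, leap
2033: Jan 1 Saturday, common
2034: Jan 1 Sunday, common
2035: Jan 1 Monday, common
2036: Jan 1 Tuesday, leap
2037: Jan 1 Thursday, common
2038: Jan 1 Friday, common
2039: Jan 1 Saturday, common
2040: Jan 1 Sunday, leap
2041: Jan 1 Tuesday, common
2042: Jan 1 Wednesday, common
2043: Jan 1 Thursday, common
2044: Jan 1 Friday, leap
2045: Jan 1 Sunday, common
2046: Jan 1 Monday, common
2047: Jan 1 Tuesday, common
2048: Jan 1 Wednesday, leap
2049: Jan 1 Friday, common
2050: Jan 1 Saturday, common
2051: Jan 1 Sunday, common
2052: Jan 1 Monday, leap
2053: Jan 1 Wednesday, common
2054: Jan 1 Thursday, common
2055: Jan 1 Friday, common
2056: Jan 1 Saturday, leap
2056 matches on both conditions.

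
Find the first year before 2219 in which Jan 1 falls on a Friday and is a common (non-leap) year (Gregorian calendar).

Jan 1 advances by 2 weekdays after a leap year and by 1 after a common year.
2219: Jan 1 is Friday.
2218: Thursday
2217: Wednesday
2216: Monday (leap)
2215: Sunday
2214: Saturday
2213: Friday
2213 begins on a Friday and is a common year.

2213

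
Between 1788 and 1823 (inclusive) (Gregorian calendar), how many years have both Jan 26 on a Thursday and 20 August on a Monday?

2

Check each year's weekday for Jan 26 and 20 August:
  1788: Sat/Wed  1789: Mon/Thu  1790: Tue/Fri  1791: Wed/Sat  1792: Thu/Mon ✓  1793: Sat/Tue  1794: Sun/Wed  1795: Mon/Thu  1796: Tue/Sat  1797: Thu/Sun  1798: Fri/Mon  1799: Sat/Tue  1800: Sun/Wed  1801: Mon/Thu  …(8 more)…  1810: Fri/Mon  1811: Sat/Tue  1812: Sun/Thu  1813: Tue/Fri  1814: Wed/Sat  1815: Thu/Sun  1816: Fri/Tue  1817: Sun/Wed  1818: Mon/Thu  1819: Tue/Fri  1820: Wed/Sun  1821: Fri/Mon  1822: Sat/Tue  1823: Sun/Wed
Both conditions hold in: 1792, 1804 — 2.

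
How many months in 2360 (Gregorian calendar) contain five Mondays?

A month of length L has five Mondays iff its first Monday is on day ≤ L−28 (so day 1–3 in a 31-day month, 1–2 in a 30-day month, day 1 in a leap February).
Checking each month of 2360: Jan starts Fri (31d); Feb starts Mon (29d) ✓; Mar starts Tue (31d); Apr starts Fri (30d); May starts Sun (31d) ✓; Jun starts Wed (30d); Jul starts Fri (31d); Aug starts Mon (31d) ✓; Sep starts Thu (30d); Oct starts Sat (31d) ✓; Nov starts Tue (30d); Dec starts Thu (31d).
Five-Monday months: February, May, August, October → 4.

4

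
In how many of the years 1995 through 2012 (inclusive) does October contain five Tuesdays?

October has 31 days; it has five Tuesdays when Tuesday falls among the first (month-length − 28) days — i.e. when October 1 is one of Tuesday/Monday/Sunday.
October 1 by year: 1995:Sun✓ 1996:Tue✓ 1997:Wed 1998:Thu 1999:Fri 2000:Sun✓ 2001:Mon✓ 2002:Tue✓ 2003:Wed 2004:Fri 2005:Sat 2006:Sun✓ 2007:Mon✓ 2008:Wed 2009:Thu 2010:Fri 2011:Sat 2012:Mon✓
Years with five Tuesdays: 1995, 1996, 2000, 2001, 2002, 2006, 2007, 2012 → 8.

8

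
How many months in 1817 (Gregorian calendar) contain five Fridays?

4

A month of length L has five Fridays iff its first Friday is on day ≤ L−28 (so day 1–3 in a 31-day month, 1–2 in a 30-day month, day 1 in a leap February).
Checking each month of 1817: Jan starts Wed (31d) ✓; Feb starts Sat (28d); Mar starts Sat (31d); Apr starts Tue (30d); May starts Thu (31d) ✓; Jun starts Sun (30d); Jul starts Tue (31d); Aug starts Fri (31d) ✓; Sep starts Mon (30d); Oct starts Wed (31d) ✓; Nov starts Sat (30d); Dec starts Mon (31d).
Five-Friday months: January, May, August, October → 4.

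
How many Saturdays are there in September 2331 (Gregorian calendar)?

September 2331 has 30 days and begins on Tuesday.
The first Saturday is September 5.
Saturdays fall on 5, 12, 19, 26 — that's 4.

4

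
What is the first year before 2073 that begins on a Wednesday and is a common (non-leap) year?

Jan 1 advances by 2 weekdays after a leap year and by 1 after a common year.
2073: Jan 1 is Sunday.
2072: Friday (leap)
2071: Thursday
2070: Wednesday
2070 begins on a Wednesday and is a common year.

2070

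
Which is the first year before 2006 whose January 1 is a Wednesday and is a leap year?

1992

Jan 1 advances by 2 weekdays after a leap year and by 1 after a common year.
2006: Jan 1 is Sunday.
2005: Saturday
2004: Thursday (leap)
2003: Wednesday
2002: Tuesday
2001: Monday
2000: Saturday (leap)
1999: Friday
1998: Thursday
1997: Wednesday
1996: Monday (leap)
1995: Sunday
1994: Saturday
1993: Friday
1992: Wednesday (leap)
1992 begins on a Wednesday and is a leap year.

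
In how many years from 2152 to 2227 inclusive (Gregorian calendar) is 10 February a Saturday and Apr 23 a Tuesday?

Check each year's weekday for 10 February and Apr 23:
  2152: Thu/Sun  2153: Sat/Mon  2154: Sun/Tue  2155: Mon/Wed  2156: Tue/Fri  2157: Thu/Sat  2158: Fri/Sun  2159: Sat/Mon  2160: Sun/Wed  2161: Tue/Thu  2162: Wed/Fri  2163: Thu/Sat  2164: Fri/Mon  2165: Sun/Tue  …(48 more)…  2214: Thu/Sat  2215: Fri/Sun  2216: Sat/Tue ✓  2217: Mon/Wed  2218: Tue/Thu  2219: Wed/Fri  2220: Thu/Sun  2221: Sat/Mon  2222: Sun/Tue  2223: Mon/Wed  2224: Tue/Fri  2225: Thu/Sat  2226: Fri/Sun  2227: Sat/Mon
Both conditions hold in: 2176, 2216 — 2.

2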